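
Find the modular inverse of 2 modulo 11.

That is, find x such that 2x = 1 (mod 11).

Step 1: We need x such that 2 * x = 1 (mod 11).
Step 2: Using the extended Euclidean algorithm or trial:
  2 * 6 = 12 = 1 * 11 + 1.
Step 3: Since 12 mod 11 = 1, the inverse is x = 6.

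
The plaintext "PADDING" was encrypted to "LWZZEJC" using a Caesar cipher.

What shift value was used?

Step 1: Compare first letters: P (position 15) -> L (position 11).
Step 2: Shift = (11 - 15) mod 26 = 22.
The shift value is 22.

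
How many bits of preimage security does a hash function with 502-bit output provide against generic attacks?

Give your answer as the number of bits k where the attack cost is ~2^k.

Step 1: The hash has a 502-bit output.
Step 2: Preimage resistance means: given a digest h(x), it should be infeasible to find any input that hashes to it.
With a 502-bit output there are 2^502 possible digests, so a generic brute-force preimage search costs about 2^502 evaluations.
Step 3: Security level = 502 bits.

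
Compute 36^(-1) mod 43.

Step 1: We need x such that 36 * x = 1 (mod 43).
Step 2: Using the extended Euclidean algorithm or trial:
  36 * 6 = 216 = 5 * 43 + 1.
Step 3: Since 216 mod 43 = 1, the inverse is x = 6.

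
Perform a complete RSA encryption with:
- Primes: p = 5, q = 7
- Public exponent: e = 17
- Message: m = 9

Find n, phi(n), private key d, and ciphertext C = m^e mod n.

Step 1: n = 5 * 7 = 35.
Step 2: phi(n) = (5-1)(7-1) = 4 * 6 = 24.
Step 3: Find d = 17^(-1) mod 24 = 17.
  Verify: 17 * 17 = 289 = 1 (mod 24).
Step 4: C = 9^17 mod 35 = 4.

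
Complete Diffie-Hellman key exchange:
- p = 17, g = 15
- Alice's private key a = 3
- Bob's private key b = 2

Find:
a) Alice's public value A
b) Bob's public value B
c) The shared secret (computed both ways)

Step 1: A = g^a mod p = 15^3 mod 17 = 9.
Step 2: B = g^b mod p = 15^2 mod 17 = 4.
Step 3: Alice computes s = B^a mod p = 4^3 mod 17 = 13.
Step 4: Bob computes s = A^b mod p = 9^2 mod 17 = 13.
Both sides agree: shared secret = 13.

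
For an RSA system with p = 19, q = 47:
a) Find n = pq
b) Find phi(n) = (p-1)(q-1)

Step 1: n = p * q = 19 * 47 = 893.
Step 2: phi(n) = (p-1)(q-1) = 18 * 46 = 828.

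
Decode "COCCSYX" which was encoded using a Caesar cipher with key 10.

Step 1: Reverse the shift by subtracting 10 from each letter position.
  C (position 2) -> position (2-10) mod 26 = 18 -> S
  O (position 14) -> position (14-10) mod 26 = 4 -> E
  C (position 2) -> position (2-10) mod 26 = 18 -> S
  C (position 2) -> position (2-10) mod 26 = 18 -> S
  S (position 18) -> position (18-10) mod 26 = 8 -> I
  Y (position 24) -> position (24-10) mod 26 = 14 -> O
  X (position 23) -> position (23-10) mod 26 = 13 -> N
Decrypted message: SESSION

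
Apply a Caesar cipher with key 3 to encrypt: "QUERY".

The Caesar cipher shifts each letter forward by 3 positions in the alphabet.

Step 1: For each letter, shift forward by 3 positions (mod 26).
  Q (position 16) -> position (16+3) mod 26 = 19 -> T
  U (position 20) -> position (20+3) mod 26 = 23 -> X
  E (position 4) -> position (4+3) mod 26 = 7 -> H
  R (position 17) -> position (17+3) mod 26 = 20 -> U
  Y (position 24) -> position (24+3) mod 26 = 1 -> B
Result: TXHUB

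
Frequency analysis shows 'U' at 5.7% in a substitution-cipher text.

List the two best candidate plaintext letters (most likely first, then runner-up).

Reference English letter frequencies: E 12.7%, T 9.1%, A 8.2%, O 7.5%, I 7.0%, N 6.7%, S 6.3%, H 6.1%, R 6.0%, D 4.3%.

Step 1: Observed frequency of 'U' is 5.7%.
Step 2: Compute distances to each reference frequency and sort:
  R (6.0%): difference = 0.3% <-- BEST
  H (6.1%): difference = 0.4% <-- RUNNER-UP
  S (6.3%): difference = 0.6%
  N (6.7%): difference = 1.0%
  I (7.0%): difference = 1.3%
Step 3: Most likely is 'R' (6.0%, diff 0.3%); second most likely is 'H' (6.1%, diff 0.4%).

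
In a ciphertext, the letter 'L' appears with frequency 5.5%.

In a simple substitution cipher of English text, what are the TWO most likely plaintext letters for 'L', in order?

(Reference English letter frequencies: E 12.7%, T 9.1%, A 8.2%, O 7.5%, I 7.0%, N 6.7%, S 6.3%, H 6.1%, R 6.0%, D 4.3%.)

Step 1: Observed frequency of 'L' is 5.5%.
Step 2: Compute distances to each reference frequency and sort:
  R (6.0%): difference = 0.5% <-- BEST
  H (6.1%): difference = 0.6% <-- RUNNER-UP
  S (6.3%): difference = 0.8%
  N (6.7%): difference = 1.2%
  D (4.3%): difference = 1.2%
Step 3: Most likely is 'R' (6.0%, diff 0.5%); second most likely is 'H' (6.1%, diff 0.6%).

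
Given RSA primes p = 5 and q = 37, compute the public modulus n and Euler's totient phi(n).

Step 1: n = p * q = 5 * 37 = 185.
Step 2: phi(n) = (p-1)(q-1) = 4 * 36 = 144.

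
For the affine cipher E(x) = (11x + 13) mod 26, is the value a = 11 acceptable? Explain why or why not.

Step 1: Compute gcd(11, 26).
Step 2: gcd(11, 26) = 1.
Since gcd = 1, 11 is coprime with 26, so it is a valid key.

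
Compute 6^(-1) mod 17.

Step 1: We need x such that 6 * x = 1 (mod 17).
Step 2: Using the extended Euclidean algorithm or trial:
  6 * 3 = 18 = 1 * 17 + 1.
Step 3: Since 18 mod 17 = 1, the inverse is x = 3.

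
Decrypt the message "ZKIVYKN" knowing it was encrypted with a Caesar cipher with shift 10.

Step 1: Reverse the shift by subtracting 10 from each letter position.
  Z (position 25) -> position (25-10) mod 26 = 15 -> P
  K (position 10) -> position (10-10) mod 26 = 0 -> A
  I (position 8) -> position (8-10) mod 26 = 24 -> Y
  V (position 21) -> position (21-10) mod 26 = 11 -> L
  Y (position 24) -> position (24-10) mod 26 = 14 -> O
  K (position 10) -> position (10-10) mod 26 = 0 -> A
  N (position 13) -> position (13-10) mod 26 = 3 -> D
Decrypted message: PAYLOAD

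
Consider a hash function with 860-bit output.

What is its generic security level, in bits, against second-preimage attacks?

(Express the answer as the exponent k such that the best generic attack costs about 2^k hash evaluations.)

Step 1: The hash has a 860-bit output.
Step 2: Second-preimage resistance means: given a specific input x, it should be infeasible to find a different y with h(y) = h(x).
With a 860-bit output, a generic search for a second preimage costs about 2^860 evaluations (each trial matches the fixed target with probability 2^-860).
Step 3: Security level = 860 bits.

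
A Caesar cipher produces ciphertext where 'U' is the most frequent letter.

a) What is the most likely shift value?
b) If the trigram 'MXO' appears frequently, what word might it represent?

Step 1: In English, 'E' is the most frequent letter (12.7%).
Step 2: The most frequent ciphertext letter is 'U' (position 20).
Step 3: Shift = (20 - 4) mod 26 = 16.
Step 4: Decrypt 'MXO' by shifting back 16:
  M -> W
  X -> H
  O -> Y
Step 5: 'MXO' decrypts to 'WHY'.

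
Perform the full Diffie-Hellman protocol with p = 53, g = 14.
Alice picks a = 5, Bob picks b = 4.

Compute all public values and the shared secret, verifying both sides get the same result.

Step 1: A = g^a mod p = 14^5 mod 53 = 33.
Step 2: B = g^b mod p = 14^4 mod 53 = 44.
Step 3: Alice computes s = B^a mod p = 44^5 mod 53 = 46.
Step 4: Bob computes s = A^b mod p = 33^4 mod 53 = 46.
Both sides agree: shared secret = 46.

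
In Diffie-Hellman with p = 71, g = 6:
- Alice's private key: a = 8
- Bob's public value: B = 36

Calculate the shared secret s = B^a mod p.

Step 1: s = B^a mod p = 36^8 mod 71.
  36^1 mod 71 = 36
  36^2 mod 71 = (36 * 36) mod 71 = 18
  36^3 mod 71 = (18 * 36) mod 71 = 9
  36^4 mod 71 = (9 * 36) mod 71 = 40
  36^5 mod 71 = (40 * 36) mod 71 = 20
  36^6 mod 71 = (20 * 36) mod 71 = 10
  36^7 mod 71 = (10 * 36) mod 71 = 5
  36^8 mod 71 = (5 * 36) mod 71 = 38
Result: shared secret = 38.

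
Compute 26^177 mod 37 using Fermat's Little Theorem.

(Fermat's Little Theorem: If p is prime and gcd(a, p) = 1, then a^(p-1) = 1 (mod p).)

Step 1: Since 37 is prime, by Fermat's Little Theorem: 26^36 = 1 (mod 37).
Step 2: Reduce exponent: 177 mod 36 = 33.
Step 3: So 26^177 = 26^33 (mod 37).
Step 4: 26^33 mod 37 = 1.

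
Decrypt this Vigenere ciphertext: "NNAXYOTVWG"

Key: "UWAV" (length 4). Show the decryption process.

Step 1: Key 'UWAV' has length 4. Extended key: UWAVUWAVUW
Step 2: Decrypt each position:
  N(13) - U(20) = 19 = T
  N(13) - W(22) = 17 = R
  A(0) - A(0) = 0 = A
  X(23) - V(21) = 2 = C
  Y(24) - U(20) = 4 = E
  O(14) - W(22) = 18 = S
  T(19) - A(0) = 19 = T
  V(21) - V(21) = 0 = A
  W(22) - U(20) = 2 = C
  G(6) - W(22) = 10 = K
Plaintext: TRACESTACK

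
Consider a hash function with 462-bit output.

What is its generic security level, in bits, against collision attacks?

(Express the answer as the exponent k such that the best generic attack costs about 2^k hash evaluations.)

Step 1: The hash has a 462-bit output.
Step 2: Collision resistance means it should be infeasible to find any x != y with h(x) = h(y).
By the birthday bound, a generic collision search succeeds after about sqrt(2^462) = 2^(462/2) = 2^231 evaluations.
Step 3: Security level = 231 bits.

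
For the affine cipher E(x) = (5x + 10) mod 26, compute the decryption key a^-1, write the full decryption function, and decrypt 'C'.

Step 1: Find a^-1, the modular inverse of 5 mod 26.
Step 2: We need 5 * a^-1 = 1 (mod 26).
Step 3: 5 * 21 = 105 = 4 * 26 + 1, so a^-1 = 21.
Step 4: D(y) = 21(y - 10) mod 26.
Step 5: Apply to 'C' (y = 2): D(2) = 21 * (2 - 10) mod 26 = 21 * -8 mod 26 = 14 -> 'O'.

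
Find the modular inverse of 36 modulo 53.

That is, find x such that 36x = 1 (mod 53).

Step 1: We need x such that 36 * x = 1 (mod 53).
Step 2: Using the extended Euclidean algorithm or trial:
  36 * 28 = 1008 = 19 * 53 + 1.
Step 3: Since 1008 mod 53 = 1, the inverse is x = 28.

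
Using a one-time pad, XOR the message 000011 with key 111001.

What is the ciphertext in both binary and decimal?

Step 1: Write out the XOR operation bit by bit:
  Message: 000011
  Key:     111001
  XOR:     111010
Step 2: Convert to decimal: 111010 = 58.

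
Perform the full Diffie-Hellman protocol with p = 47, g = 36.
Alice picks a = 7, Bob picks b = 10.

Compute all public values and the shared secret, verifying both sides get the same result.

Step 1: A = g^a mod p = 36^7 mod 47 = 16.
Step 2: B = g^b mod p = 36^10 mod 47 = 42.
Step 3: Alice computes s = B^a mod p = 42^7 mod 47 = 36.
Step 4: Bob computes s = A^b mod p = 16^10 mod 47 = 36.
Both sides agree: shared secret = 36.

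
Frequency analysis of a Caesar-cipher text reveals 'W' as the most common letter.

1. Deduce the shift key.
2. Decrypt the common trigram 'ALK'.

Step 1: In English, 'E' is the most frequent letter (12.7%).
Step 2: The most frequent ciphertext letter is 'W' (position 22).
Step 3: Shift = (22 - 4) mod 26 = 18.
Step 4: Decrypt 'ALK' by shifting back 18:
  A -> I
  L -> T
  K -> S
Step 5: 'ALK' decrypts to 'ITS'.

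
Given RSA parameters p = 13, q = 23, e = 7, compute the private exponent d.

Step 1: n = 13 * 23 = 299.
Step 2: phi(n) = 12 * 22 = 264.
Step 3: Find d such that 7 * d = 1 (mod 264).
Step 4: d = 7^(-1) mod 264 = 151.
Verification: 7 * 151 = 1057 = 4 * 264 + 1.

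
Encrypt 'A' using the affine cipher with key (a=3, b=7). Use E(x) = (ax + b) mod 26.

Step 1: Convert 'A' to number: x = 0.
Step 2: E(0) = (3 * 0 + 7) mod 26 = 7 mod 26 = 7.
Step 3: Convert 7 back to letter: H.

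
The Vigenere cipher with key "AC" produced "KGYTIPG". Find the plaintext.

Step 1: Extend key: ACACACA
Step 2: Decrypt each letter (c - k) mod 26:
  K(10) - A(0) = (10-0) mod 26 = 10 = K
  G(6) - C(2) = (6-2) mod 26 = 4 = E
  Y(24) - A(0) = (24-0) mod 26 = 24 = Y
  T(19) - C(2) = (19-2) mod 26 = 17 = R
  I(8) - A(0) = (8-0) mod 26 = 8 = I
  P(15) - C(2) = (15-2) mod 26 = 13 = N
  G(6) - A(0) = (6-0) mod 26 = 6 = G
Plaintext: KEYRING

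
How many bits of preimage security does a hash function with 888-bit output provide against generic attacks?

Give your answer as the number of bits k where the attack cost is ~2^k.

Step 1: The hash has a 888-bit output.
Step 2: Preimage resistance means: given a digest h(x), it should be infeasible to find any input that hashes to it.
With a 888-bit output there are 2^888 possible digests, so a generic brute-force preimage search costs about 2^888 evaluations.
Step 3: Security level = 888 bits.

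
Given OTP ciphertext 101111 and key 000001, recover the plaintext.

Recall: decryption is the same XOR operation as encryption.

Step 1: XOR ciphertext with key:
  Ciphertext: 101111
  Key:        000001
  XOR:        101110
Step 2: Plaintext = 101110 = 46 in decimal.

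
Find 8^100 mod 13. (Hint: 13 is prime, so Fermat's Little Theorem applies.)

Step 1: Since 13 is prime, by Fermat's Little Theorem: 8^12 = 1 (mod 13).
Step 2: Reduce exponent: 100 mod 12 = 4.
Step 3: So 8^100 = 8^4 (mod 13).
Step 4: 8^4 mod 13 = 1.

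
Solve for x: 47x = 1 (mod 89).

Step 1: We need x such that 47 * x = 1 (mod 89).
Step 2: Using the extended Euclidean algorithm or trial:
  47 * 36 = 1692 = 19 * 89 + 1.
Step 3: Since 1692 mod 89 = 1, the inverse is x = 36.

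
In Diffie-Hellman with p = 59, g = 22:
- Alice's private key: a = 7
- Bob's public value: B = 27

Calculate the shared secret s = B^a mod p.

Step 1: s = B^a mod p = 27^7 mod 59.
  27^1 mod 59 = 27
  27^2 mod 59 = (27 * 27) mod 59 = 21
  27^3 mod 59 = (21 * 27) mod 59 = 36
  27^4 mod 59 = (36 * 27) mod 59 = 28
  27^5 mod 59 = (28 * 27) mod 59 = 48
  27^6 mod 59 = (48 * 27) mod 59 = 57
  27^7 mod 59 = (57 * 27) mod 59 = 5
Result: shared secret = 5.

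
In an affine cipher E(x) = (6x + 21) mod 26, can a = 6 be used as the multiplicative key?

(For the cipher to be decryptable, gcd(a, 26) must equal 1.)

Step 1: Compute gcd(6, 26).
Step 2: gcd(6, 26) = 2.
Since gcd = 2 != 1, 6 shares a common factor with 26, so it cannot be used.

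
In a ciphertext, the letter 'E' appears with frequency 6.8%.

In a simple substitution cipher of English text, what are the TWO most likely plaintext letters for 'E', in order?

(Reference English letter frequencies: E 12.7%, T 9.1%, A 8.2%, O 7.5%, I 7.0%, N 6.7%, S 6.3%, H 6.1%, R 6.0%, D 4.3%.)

Step 1: Observed frequency of 'E' is 6.8%.
Step 2: Compute distances to each reference frequency and sort:
  N (6.7%): difference = 0.1% <-- BEST
  I (7.0%): difference = 0.2% <-- RUNNER-UP
  S (6.3%): difference = 0.5%
  O (7.5%): difference = 0.7%
  H (6.1%): difference = 0.7%
Step 3: Most likely is 'N' (6.7%, diff 0.1%); second most likely is 'I' (7.0%, diff 0.2%).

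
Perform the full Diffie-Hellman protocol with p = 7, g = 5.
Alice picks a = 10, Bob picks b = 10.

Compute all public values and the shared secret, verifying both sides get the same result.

Step 1: A = g^a mod p = 5^10 mod 7 = 2.
Step 2: B = g^b mod p = 5^10 mod 7 = 2.
Step 3: Alice computes s = B^a mod p = 2^10 mod 7 = 2.
Step 4: Bob computes s = A^b mod p = 2^10 mod 7 = 2.
Both sides agree: shared secret = 2.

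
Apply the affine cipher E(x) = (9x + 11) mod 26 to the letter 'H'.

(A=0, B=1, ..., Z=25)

Step 1: Convert 'H' to number: x = 7.
Step 2: E(7) = (9 * 7 + 11) mod 26 = 74 mod 26 = 22.
Step 3: Convert 22 back to letter: W.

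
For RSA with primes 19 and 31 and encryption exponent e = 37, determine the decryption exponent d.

Step 1: n = 19 * 31 = 589.
Step 2: phi(n) = 18 * 30 = 540.
Step 3: Find d such that 37 * d = 1 (mod 540).
Step 4: d = 37^(-1) mod 540 = 73.
Verification: 37 * 73 = 2701 = 5 * 540 + 1.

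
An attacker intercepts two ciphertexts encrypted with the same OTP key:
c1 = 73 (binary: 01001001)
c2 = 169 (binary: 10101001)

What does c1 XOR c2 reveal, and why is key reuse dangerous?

Step 1: c1 XOR c2 = (m1 XOR k) XOR (m2 XOR k).
Step 2: By XOR associativity/commutativity: = m1 XOR m2 XOR k XOR k = m1 XOR m2.
Step 3: 01001001 XOR 10101001 = 11100000 = 224.
Step 4: The key cancels out! An attacker learns m1 XOR m2 = 224, revealing the relationship between plaintexts.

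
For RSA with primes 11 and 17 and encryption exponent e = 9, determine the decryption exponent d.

Step 1: n = 11 * 17 = 187.
Step 2: phi(n) = 10 * 16 = 160.
Step 3: Find d such that 9 * d = 1 (mod 160).
Step 4: d = 9^(-1) mod 160 = 89.
Verification: 9 * 89 = 801 = 5 * 160 + 1.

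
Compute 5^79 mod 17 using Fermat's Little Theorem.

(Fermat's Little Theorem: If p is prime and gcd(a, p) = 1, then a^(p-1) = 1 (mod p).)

Step 1: Since 17 is prime, by Fermat's Little Theorem: 5^16 = 1 (mod 17).
Step 2: Reduce exponent: 79 mod 16 = 15.
Step 3: So 5^79 = 5^15 (mod 17).
Step 4: 5^15 mod 17 = 7.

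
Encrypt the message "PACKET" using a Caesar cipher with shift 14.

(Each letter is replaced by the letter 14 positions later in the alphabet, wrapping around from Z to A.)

Step 1: For each letter, shift forward by 14 positions (mod 26).
  P (position 15) -> position (15+14) mod 26 = 3 -> D
  A (position 0) -> position (0+14) mod 26 = 14 -> O
  C (position 2) -> position (2+14) mod 26 = 16 -> Q
  K (position 10) -> position (10+14) mod 26 = 24 -> Y
  E (position 4) -> position (4+14) mod 26 = 18 -> S
  T (position 19) -> position (19+14) mod 26 = 7 -> H
Result: DOQYSH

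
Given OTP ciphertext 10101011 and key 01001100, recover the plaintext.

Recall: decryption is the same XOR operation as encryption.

Step 1: XOR ciphertext with key:
  Ciphertext: 10101011
  Key:        01001100
  XOR:        11100111
Step 2: Plaintext = 11100111 = 231 in decimal.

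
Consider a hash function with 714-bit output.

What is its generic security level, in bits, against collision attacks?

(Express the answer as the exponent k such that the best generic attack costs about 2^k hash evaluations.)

Step 1: The hash has a 714-bit output.
Step 2: Collision resistance means it should be infeasible to find any x != y with h(x) = h(y).
By the birthday bound, a generic collision search succeeds after about sqrt(2^714) = 2^(714/2) = 2^357 evaluations.
Step 3: Security level = 357 bits.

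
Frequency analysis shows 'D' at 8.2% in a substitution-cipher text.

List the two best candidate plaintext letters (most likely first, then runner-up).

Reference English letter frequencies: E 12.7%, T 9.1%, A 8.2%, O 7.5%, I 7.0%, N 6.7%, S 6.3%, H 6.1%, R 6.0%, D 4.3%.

Step 1: Observed frequency of 'D' is 8.2%.
Step 2: Compute distances to each reference frequency and sort:
  A (8.2%): difference = 0.0% <-- BEST
  O (7.5%): difference = 0.7% <-- RUNNER-UP
  T (9.1%): difference = 0.9%
  I (7.0%): difference = 1.2%
  N (6.7%): difference = 1.5%
Step 3: Most likely is 'A' (8.2%, diff 0.0%); second most likely is 'O' (7.5%, diff 0.7%).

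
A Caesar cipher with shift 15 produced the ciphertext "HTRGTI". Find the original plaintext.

Step 1: Reverse the shift by subtracting 15 from each letter position.
  H (position 7) -> position (7-15) mod 26 = 18 -> S
  T (position 19) -> position (19-15) mod 26 = 4 -> E
  R (position 17) -> position (17-15) mod 26 = 2 -> C
  G (position 6) -> position (6-15) mod 26 = 17 -> R
  T (position 19) -> position (19-15) mod 26 = 4 -> E
  I (position 8) -> position (8-15) mod 26 = 19 -> T
Decrypted message: SECRET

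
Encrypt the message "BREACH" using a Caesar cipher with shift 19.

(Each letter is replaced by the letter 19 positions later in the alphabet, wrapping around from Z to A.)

Step 1: For each letter, shift forward by 19 positions (mod 26).
  B (position 1) -> position (1+19) mod 26 = 20 -> U
  R (position 17) -> position (17+19) mod 26 = 10 -> K
  E (position 4) -> position (4+19) mod 26 = 23 -> X
  A (position 0) -> position (0+19) mod 26 = 19 -> T
  C (position 2) -> position (2+19) mod 26 = 21 -> V
  H (position 7) -> position (7+19) mod 26 = 0 -> A
Result: UKXTVA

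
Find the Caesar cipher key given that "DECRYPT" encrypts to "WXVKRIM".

Step 1: Compare first letters: D (position 3) -> W (position 22).
Step 2: Shift = (22 - 3) mod 26 = 19.
The shift value is 19.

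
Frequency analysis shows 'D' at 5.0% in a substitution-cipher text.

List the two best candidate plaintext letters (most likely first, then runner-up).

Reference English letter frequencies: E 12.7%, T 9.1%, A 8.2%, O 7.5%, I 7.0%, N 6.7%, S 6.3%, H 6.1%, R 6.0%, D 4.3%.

Step 1: Observed frequency of 'D' is 5.0%.
Step 2: Compute distances to each reference frequency and sort:
  D (4.3%): difference = 0.7% <-- BEST
  R (6.0%): difference = 1.0% <-- RUNNER-UP
  H (6.1%): difference = 1.1%
  S (6.3%): difference = 1.3%
  N (6.7%): difference = 1.7%
Step 3: Most likely is 'D' (4.3%, diff 0.7%); second most likely is 'R' (6.0%, diff 1.0%).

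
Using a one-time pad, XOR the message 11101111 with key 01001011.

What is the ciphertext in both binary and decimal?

Step 1: Write out the XOR operation bit by bit:
  Message: 11101111
  Key:     01001011
  XOR:     10100100
Step 2: Convert to decimal: 10100100 = 164.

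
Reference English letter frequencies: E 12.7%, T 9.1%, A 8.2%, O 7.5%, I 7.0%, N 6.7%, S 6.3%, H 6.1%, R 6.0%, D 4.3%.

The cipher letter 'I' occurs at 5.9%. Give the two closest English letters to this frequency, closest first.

Step 1: Observed frequency of 'I' is 5.9%.
Step 2: Compute distances to each reference frequency and sort:
  R (6.0%): difference = 0.1% <-- BEST
  H (6.1%): difference = 0.2% <-- RUNNER-UP
  S (6.3%): difference = 0.4%
  N (6.7%): difference = 0.8%
  I (7.0%): difference = 1.1%
Step 3: Most likely is 'R' (6.0%, diff 0.1%); second most likely is 'H' (6.1%, diff 0.2%).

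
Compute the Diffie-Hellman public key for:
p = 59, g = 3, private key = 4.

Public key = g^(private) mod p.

Step 1: A = g^a mod p = 3^4 mod 59.
  3^1 mod 59 = 3
  3^2 mod 59 = (3 * 3) mod 59 = 9
  3^3 mod 59 = (9 * 3) mod 59 = 27
  3^4 mod 59 = (27 * 3) mod 59 = 22
Result: A = 22.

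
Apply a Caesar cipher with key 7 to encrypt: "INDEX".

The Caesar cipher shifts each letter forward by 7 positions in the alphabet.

Step 1: For each letter, shift forward by 7 positions (mod 26).
  I (position 8) -> position (8+7) mod 26 = 15 -> P
  N (position 13) -> position (13+7) mod 26 = 20 -> U
  D (position 3) -> position (3+7) mod 26 = 10 -> K
  E (position 4) -> position (4+7) mod 26 = 11 -> L
  X (position 23) -> position (23+7) mod 26 = 4 -> E
Result: PUKLE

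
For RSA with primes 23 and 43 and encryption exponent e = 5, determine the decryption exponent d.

Step 1: n = 23 * 43 = 989.
Step 2: phi(n) = 22 * 42 = 924.
Step 3: Find d such that 5 * d = 1 (mod 924).
Step 4: d = 5^(-1) mod 924 = 185.
Verification: 5 * 185 = 925 = 1 * 924 + 1.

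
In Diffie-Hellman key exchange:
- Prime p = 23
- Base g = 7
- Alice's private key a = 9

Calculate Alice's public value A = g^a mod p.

Step 1: A = g^a mod p = 7^9 mod 23.
  7^1 mod 23 = 7
  7^2 mod 23 = (7 * 7) mod 23 = 3
  7^3 mod 23 = (3 * 7) mod 23 = 21
  7^4 mod 23 = (21 * 7) mod 23 = 9
  7^5 mod 23 = (9 * 7) mod 23 = 17
  7^6 mod 23 = (17 * 7) mod 23 = 4
  7^7 mod 23 = (4 * 7) mod 23 = 5
  7^8 mod 23 = (5 * 7) mod 23 = 12
  7^9 mod 23 = (12 * 7) mod 23 = 15
Result: A = 15.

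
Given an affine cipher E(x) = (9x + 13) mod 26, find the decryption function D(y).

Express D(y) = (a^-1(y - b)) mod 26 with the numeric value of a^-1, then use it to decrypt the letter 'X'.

Step 1: Find a^-1, the modular inverse of 9 mod 26.
Step 2: We need 9 * a^-1 = 1 (mod 26).
Step 3: 9 * 3 = 27 = 1 * 26 + 1, so a^-1 = 3.
Step 4: D(y) = 3(y - 13) mod 26.
Step 5: Apply to 'X' (y = 23): D(23) = 3 * (23 - 13) mod 26 = 3 * 10 mod 26 = 4 -> 'E'.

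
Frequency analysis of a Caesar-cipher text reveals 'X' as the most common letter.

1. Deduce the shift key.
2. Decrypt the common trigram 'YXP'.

Step 1: In English, 'E' is the most frequent letter (12.7%).
Step 2: The most frequent ciphertext letter is 'X' (position 23).
Step 3: Shift = (23 - 4) mod 26 = 19.
Step 4: Decrypt 'YXP' by shifting back 19:
  Y -> F
  X -> E
  P -> W
Step 5: 'YXP' decrypts to 'FEW'.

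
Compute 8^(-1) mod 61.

Step 1: We need x such that 8 * x = 1 (mod 61).
Step 2: Using the extended Euclidean algorithm or trial:
  8 * 23 = 184 = 3 * 61 + 1.
Step 3: Since 184 mod 61 = 1, the inverse is x = 23.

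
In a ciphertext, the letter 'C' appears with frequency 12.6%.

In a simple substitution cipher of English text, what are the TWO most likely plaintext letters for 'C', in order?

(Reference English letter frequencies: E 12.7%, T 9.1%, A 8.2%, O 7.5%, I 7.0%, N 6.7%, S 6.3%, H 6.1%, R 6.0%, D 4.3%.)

Step 1: Observed frequency of 'C' is 12.6%.
Step 2: Compute distances to each reference frequency and sort:
  E (12.7%): difference = 0.1% <-- BEST
  T (9.1%): difference = 3.5% <-- RUNNER-UP
  A (8.2%): difference = 4.4%
  O (7.5%): difference = 5.1%
  I (7.0%): difference = 5.6%
Step 3: Most likely is 'E' (12.7%, diff 0.1%); second most likely is 'T' (9.1%, diff 3.5%).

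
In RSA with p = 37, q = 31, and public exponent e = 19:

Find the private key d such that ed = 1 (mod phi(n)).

Step 1: n = 37 * 31 = 1147.
Step 2: phi(n) = 36 * 30 = 1080.
Step 3: Find d such that 19 * d = 1 (mod 1080).
Step 4: d = 19^(-1) mod 1080 = 739.
Verification: 19 * 739 = 14041 = 13 * 1080 + 1.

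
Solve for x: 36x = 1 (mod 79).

Step 1: We need x such that 36 * x = 1 (mod 79).
Step 2: Using the extended Euclidean algorithm or trial:
  36 * 11 = 396 = 5 * 79 + 1.
Step 3: Since 396 mod 79 = 1, the inverse is x = 11.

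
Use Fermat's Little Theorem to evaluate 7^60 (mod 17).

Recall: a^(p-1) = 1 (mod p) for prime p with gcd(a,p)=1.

Step 1: Since 17 is prime, by Fermat's Little Theorem: 7^16 = 1 (mod 17).
Step 2: Reduce exponent: 60 mod 16 = 12.
Step 3: So 7^60 = 7^12 (mod 17).
Step 4: 7^12 mod 17 = 13.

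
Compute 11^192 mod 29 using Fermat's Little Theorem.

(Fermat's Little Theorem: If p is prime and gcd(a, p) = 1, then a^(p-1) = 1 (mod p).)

Step 1: Since 29 is prime, by Fermat's Little Theorem: 11^28 = 1 (mod 29).
Step 2: Reduce exponent: 192 mod 28 = 24.
Step 3: So 11^192 = 11^24 (mod 29).
Step 4: 11^24 mod 29 = 7.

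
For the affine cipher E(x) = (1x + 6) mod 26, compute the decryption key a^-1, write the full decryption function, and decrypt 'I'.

Step 1: Find a^-1, the modular inverse of 1 mod 26.
Step 2: We need 1 * a^-1 = 1 (mod 26).
Step 3: 1 * 1 = 1 = 0 * 26 + 1, so a^-1 = 1.
Step 4: D(y) = 1(y - 6) mod 26.
Step 5: Apply to 'I' (y = 8): D(8) = 1 * (8 - 6) mod 26 = 1 * 2 mod 26 = 2 -> 'C'.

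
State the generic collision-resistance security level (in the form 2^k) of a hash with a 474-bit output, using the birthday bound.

Step 1: The birthday paradox gives collision probability ~50% after sqrt(2^n) = 2^(n/2) hashes.
Step 2: For 474-bit output: 2^(474/2) = 2^237.
Step 3: Approximately 2^237 hash computations needed.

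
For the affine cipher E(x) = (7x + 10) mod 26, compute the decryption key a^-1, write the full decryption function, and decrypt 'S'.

Step 1: Find a^-1, the modular inverse of 7 mod 26.
Step 2: We need 7 * a^-1 = 1 (mod 26).
Step 3: 7 * 15 = 105 = 4 * 26 + 1, so a^-1 = 15.
Step 4: D(y) = 15(y - 10) mod 26.
Step 5: Apply to 'S' (y = 18): D(18) = 15 * (18 - 10) mod 26 = 15 * 8 mod 26 = 16 -> 'Q'.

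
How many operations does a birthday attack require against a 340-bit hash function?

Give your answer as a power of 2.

Step 1: The birthday paradox gives collision probability ~50% after sqrt(2^n) = 2^(n/2) hashes.
Step 2: For 340-bit output: 2^(340/2) = 2^170.
Step 3: Approximately 2^170 hash computations needed.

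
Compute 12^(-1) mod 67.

Step 1: We need x such that 12 * x = 1 (mod 67).
Step 2: Using the extended Euclidean algorithm or trial:
  12 * 28 = 336 = 5 * 67 + 1.
Step 3: Since 336 mod 67 = 1, the inverse is x = 28.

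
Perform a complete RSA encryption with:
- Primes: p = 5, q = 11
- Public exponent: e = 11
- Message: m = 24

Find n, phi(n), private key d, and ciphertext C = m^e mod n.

Step 1: n = 5 * 11 = 55.
Step 2: phi(n) = (5-1)(11-1) = 4 * 10 = 40.
Step 3: Find d = 11^(-1) mod 40 = 11.
  Verify: 11 * 11 = 121 = 1 (mod 40).
Step 4: C = 24^11 mod 55 = 24.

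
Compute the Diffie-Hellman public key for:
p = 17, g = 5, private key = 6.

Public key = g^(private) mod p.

Step 1: A = g^a mod p = 5^6 mod 17.
  5^1 mod 17 = 5
  5^2 mod 17 = (5 * 5) mod 17 = 8
  5^3 mod 17 = (8 * 5) mod 17 = 6
  5^4 mod 17 = (6 * 5) mod 17 = 13
  5^5 mod 17 = (13 * 5) mod 17 = 14
  5^6 mod 17 = (14 * 5) mod 17 = 2
Result: A = 2.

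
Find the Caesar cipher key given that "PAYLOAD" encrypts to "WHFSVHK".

Step 1: Compare first letters: P (position 15) -> W (position 22).
Step 2: Shift = (22 - 15) mod 26 = 7.
The shift value is 7.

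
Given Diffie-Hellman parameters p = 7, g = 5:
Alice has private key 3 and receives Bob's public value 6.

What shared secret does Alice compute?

Step 1: s = B^a mod p = 6^3 mod 7.
  6^1 mod 7 = 6
  6^2 mod 7 = (6 * 6) mod 7 = 1
  6^3 mod 7 = (1 * 6) mod 7 = 6
Result: shared secret = 6.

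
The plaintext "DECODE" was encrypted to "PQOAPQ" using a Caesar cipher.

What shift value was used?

Step 1: Compare first letters: D (position 3) -> P (position 15).
Step 2: Shift = (15 - 3) mod 26 = 12.
The shift value is 12.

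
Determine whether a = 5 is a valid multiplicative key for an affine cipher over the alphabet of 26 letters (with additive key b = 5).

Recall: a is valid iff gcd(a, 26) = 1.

Step 1: Compute gcd(5, 26).
Step 2: gcd(5, 26) = 1.
Since gcd = 1, 5 is coprime with 26, so it is a valid key.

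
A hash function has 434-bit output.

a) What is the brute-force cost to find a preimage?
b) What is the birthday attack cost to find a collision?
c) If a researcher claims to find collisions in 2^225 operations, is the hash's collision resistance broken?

Step 1: Preimage resistance requires brute-force of 2^434 operations.
Step 2: Collision resistance (birthday bound) = 2^(434/2) = 2^217.
Step 3: The claimed attack costs 2^225 operations.
Step 4: Since 2^225 >= 2^217, the claimed attack is no faster than the generic birthday attack, so this does not break collision resistance.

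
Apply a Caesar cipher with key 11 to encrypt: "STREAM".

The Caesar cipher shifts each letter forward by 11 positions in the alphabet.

Step 1: For each letter, shift forward by 11 positions (mod 26).
  S (position 18) -> position (18+11) mod 26 = 3 -> D
  T (position 19) -> position (19+11) mod 26 = 4 -> E
  R (position 17) -> position (17+11) mod 26 = 2 -> C
  E (position 4) -> position (4+11) mod 26 = 15 -> P
  A (position 0) -> position (0+11) mod 26 = 11 -> L
  M (position 12) -> position (12+11) mod 26 = 23 -> X
Result: DECPLX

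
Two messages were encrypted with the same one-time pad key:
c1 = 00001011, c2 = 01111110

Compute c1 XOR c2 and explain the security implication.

Step 1: c1 XOR c2 = (m1 XOR k) XOR (m2 XOR k).
Step 2: By XOR associativity/commutativity: = m1 XOR m2 XOR k XOR k = m1 XOR m2.
Step 3: 00001011 XOR 01111110 = 01110101 = 117.
Step 4: The key cancels out! An attacker learns m1 XOR m2 = 117, revealing the relationship between plaintexts.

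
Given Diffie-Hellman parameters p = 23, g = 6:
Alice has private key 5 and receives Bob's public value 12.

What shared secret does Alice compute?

Step 1: s = B^a mod p = 12^5 mod 23.
  12^1 mod 23 = 12
  12^2 mod 23 = (12 * 12) mod 23 = 6
  12^3 mod 23 = (6 * 12) mod 23 = 3
  12^4 mod 23 = (3 * 12) mod 23 = 13
  12^5 mod 23 = (13 * 12) mod 23 = 18
Result: shared secret = 18.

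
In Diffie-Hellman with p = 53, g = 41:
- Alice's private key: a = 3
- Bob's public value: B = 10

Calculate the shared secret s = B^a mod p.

Step 1: s = B^a mod p = 10^3 mod 53.
  10^1 mod 53 = 10
  10^2 mod 53 = (10 * 10) mod 53 = 47
  10^3 mod 53 = (47 * 10) mod 53 = 46
Result: shared secret = 46.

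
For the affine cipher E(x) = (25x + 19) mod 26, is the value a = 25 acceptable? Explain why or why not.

Step 1: Compute gcd(25, 26).
Step 2: gcd(25, 26) = 1.
Since gcd = 1, 25 is coprime with 26, so it is a valid key.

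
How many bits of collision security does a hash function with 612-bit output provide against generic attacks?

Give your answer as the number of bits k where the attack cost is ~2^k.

Step 1: The hash has a 612-bit output.
Step 2: Collision resistance means it should be infeasible to find any x != y with h(x) = h(y).
By the birthday bound, a generic collision search succeeds after about sqrt(2^612) = 2^(612/2) = 2^306 evaluations.
Step 3: Security level = 306 bits.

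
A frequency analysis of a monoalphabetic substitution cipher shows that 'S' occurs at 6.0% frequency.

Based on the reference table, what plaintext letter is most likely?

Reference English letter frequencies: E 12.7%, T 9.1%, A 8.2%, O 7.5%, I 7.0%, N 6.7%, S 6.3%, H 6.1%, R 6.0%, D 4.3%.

Step 1: The observed frequency is 6.0%.
Step 2: Compare with English frequencies:
  E: 12.7% (difference: 6.7%)
  T: 9.1% (difference: 3.1%)
  A: 8.2% (difference: 2.2%)
  O: 7.5% (difference: 1.5%)
  I: 7.0% (difference: 1.0%)
  N: 6.7% (difference: 0.7%)
  S: 6.3% (difference: 0.3%)
  H: 6.1% (difference: 0.1%)
  R: 6.0% (difference: 0.0%) <-- closest
  D: 4.3% (difference: 1.7%)
Step 3: 'S' most likely represents 'R' (frequency 6.0%).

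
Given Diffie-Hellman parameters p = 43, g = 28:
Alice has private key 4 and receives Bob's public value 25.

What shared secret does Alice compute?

Step 1: s = B^a mod p = 25^4 mod 43.
  25^1 mod 43 = 25
  25^2 mod 43 = (25 * 25) mod 43 = 23
  25^3 mod 43 = (23 * 25) mod 43 = 16
  25^4 mod 43 = (16 * 25) mod 43 = 13
Result: shared secret = 13.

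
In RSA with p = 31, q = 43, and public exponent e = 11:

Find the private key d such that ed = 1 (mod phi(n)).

Step 1: n = 31 * 43 = 1333.
Step 2: phi(n) = 30 * 42 = 1260.
Step 3: Find d such that 11 * d = 1 (mod 1260).
Step 4: d = 11^(-1) mod 1260 = 1031.
Verification: 11 * 1031 = 11341 = 9 * 1260 + 1.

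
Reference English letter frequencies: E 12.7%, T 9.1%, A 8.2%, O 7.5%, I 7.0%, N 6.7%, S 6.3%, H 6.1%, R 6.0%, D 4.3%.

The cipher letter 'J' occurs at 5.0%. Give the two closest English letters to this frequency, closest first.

Step 1: Observed frequency of 'J' is 5.0%.
Step 2: Compute distances to each reference frequency and sort:
  D (4.3%): difference = 0.7% <-- BEST
  R (6.0%): difference = 1.0% <-- RUNNER-UP
  H (6.1%): difference = 1.1%
  S (6.3%): difference = 1.3%
  N (6.7%): difference = 1.7%
Step 3: Most likely is 'D' (4.3%, diff 0.7%); second most likely is 'R' (6.0%, diff 1.0%).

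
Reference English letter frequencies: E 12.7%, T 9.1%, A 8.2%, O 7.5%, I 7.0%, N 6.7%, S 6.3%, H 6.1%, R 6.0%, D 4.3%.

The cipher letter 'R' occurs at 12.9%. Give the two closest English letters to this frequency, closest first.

Step 1: Observed frequency of 'R' is 12.9%.
Step 2: Compute distances to each reference frequency and sort:
  E (12.7%): difference = 0.2% <-- BEST
  T (9.1%): difference = 3.8% <-- RUNNER-UP
  A (8.2%): difference = 4.7%
  O (7.5%): difference = 5.4%
  I (7.0%): difference = 5.9%
Step 3: Most likely is 'E' (12.7%, diff 0.2%); second most likely is 'T' (9.1%, diff 3.8%).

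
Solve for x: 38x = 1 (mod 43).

Step 1: We need x such that 38 * x = 1 (mod 43).
Step 2: Using the extended Euclidean algorithm or trial:
  38 * 17 = 646 = 15 * 43 + 1.
Step 3: Since 646 mod 43 = 1, the inverse is x = 17.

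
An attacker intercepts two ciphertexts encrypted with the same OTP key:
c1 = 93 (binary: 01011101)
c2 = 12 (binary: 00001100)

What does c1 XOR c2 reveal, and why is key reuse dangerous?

Step 1: c1 XOR c2 = (m1 XOR k) XOR (m2 XOR k).
Step 2: By XOR associativity/commutativity: = m1 XOR m2 XOR k XOR k = m1 XOR m2.
Step 3: 01011101 XOR 00001100 = 01010001 = 81.
Step 4: The key cancels out! An attacker learns m1 XOR m2 = 81, revealing the relationship between plaintexts.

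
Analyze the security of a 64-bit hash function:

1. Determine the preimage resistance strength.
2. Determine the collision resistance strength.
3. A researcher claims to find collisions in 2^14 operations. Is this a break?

Step 1: Preimage resistance requires brute-force of 2^64 operations.
Step 2: Collision resistance (birthday bound) = 2^(64/2) = 2^32.
Step 3: The claimed attack costs 2^14 operations.
Step 4: Since 2^14 < 2^32, the claimed attack beats the generic birthday bound, so collision resistance is broken.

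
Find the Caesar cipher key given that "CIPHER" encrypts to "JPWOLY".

Step 1: Compare first letters: C (position 2) -> J (position 9).
Step 2: Shift = (9 - 2) mod 26 = 7.
The shift value is 7.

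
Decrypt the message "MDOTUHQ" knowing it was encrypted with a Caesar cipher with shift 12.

Step 1: Reverse the shift by subtracting 12 from each letter position.
  M (position 12) -> position (12-12) mod 26 = 0 -> A
  D (position 3) -> position (3-12) mod 26 = 17 -> R
  O (position 14) -> position (14-12) mod 26 = 2 -> C
  T (position 19) -> position (19-12) mod 26 = 7 -> H
  U (position 20) -> position (20-12) mod 26 = 8 -> I
  H (position 7) -> position (7-12) mod 26 = 21 -> V
  Q (position 16) -> position (16-12) mod 26 = 4 -> E
Decrypted message: ARCHIVE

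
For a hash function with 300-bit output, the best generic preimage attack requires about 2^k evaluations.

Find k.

Step 1: The hash has a 300-bit output.
Step 2: Preimage resistance means: given a digest h(x), it should be infeasible to find any input that hashes to it.
With a 300-bit output there are 2^300 possible digests, so a generic brute-force preimage search costs about 2^300 evaluations.
Step 3: Security level = 300 bits.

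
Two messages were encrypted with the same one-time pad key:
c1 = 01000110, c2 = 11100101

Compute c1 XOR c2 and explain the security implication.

Step 1: c1 XOR c2 = (m1 XOR k) XOR (m2 XOR k).
Step 2: By XOR associativity/commutativity: = m1 XOR m2 XOR k XOR k = m1 XOR m2.
Step 3: 01000110 XOR 11100101 = 10100011 = 163.
Step 4: The key cancels out! An attacker learns m1 XOR m2 = 163, revealing the relationship between plaintexts.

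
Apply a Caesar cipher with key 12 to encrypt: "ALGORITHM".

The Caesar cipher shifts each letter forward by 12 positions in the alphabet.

Step 1: For each letter, shift forward by 12 positions (mod 26).
  A (position 0) -> position (0+12) mod 26 = 12 -> M
  L (position 11) -> position (11+12) mod 26 = 23 -> X
  G (position 6) -> position (6+12) mod 26 = 18 -> S
  O (position 14) -> position (14+12) mod 26 = 0 -> A
  R (position 17) -> position (17+12) mod 26 = 3 -> D
  I (position 8) -> position (8+12) mod 26 = 20 -> U
  T (position 19) -> position (19+12) mod 26 = 5 -> F
  H (position 7) -> position (7+12) mod 26 = 19 -> T
  M (position 12) -> position (12+12) mod 26 = 24 -> Y
Result: MXSADUFTY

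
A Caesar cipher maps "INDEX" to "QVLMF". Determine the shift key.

Step 1: Compare first letters: I (position 8) -> Q (position 16).
Step 2: Shift = (16 - 8) mod 26 = 8.
The shift value is 8.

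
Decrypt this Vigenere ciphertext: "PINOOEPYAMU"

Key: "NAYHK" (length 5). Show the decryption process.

Step 1: Key 'NAYHK' has length 5. Extended key: NAYHKNAYHKN
Step 2: Decrypt each position:
  P(15) - N(13) = 2 = C
  I(8) - A(0) = 8 = I
  N(13) - Y(24) = 15 = P
  O(14) - H(7) = 7 = H
  O(14) - K(10) = 4 = E
  E(4) - N(13) = 17 = R
  P(15) - A(0) = 15 = P
  Y(24) - Y(24) = 0 = A
  A(0) - H(7) = 19 = T
  M(12) - K(10) = 2 = C
  U(20) - N(13) = 7 = H
Plaintext: CIPHERPATCH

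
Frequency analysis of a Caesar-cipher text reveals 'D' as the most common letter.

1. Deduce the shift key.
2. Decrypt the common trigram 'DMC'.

Step 1: In English, 'E' is the most frequent letter (12.7%).
Step 2: The most frequent ciphertext letter is 'D' (position 3).
Step 3: Shift = (3 - 4) mod 26 = 25.
Step 4: Decrypt 'DMC' by shifting back 25:
  D -> E
  M -> N
  C -> D
Step 5: 'DMC' decrypts to 'END'.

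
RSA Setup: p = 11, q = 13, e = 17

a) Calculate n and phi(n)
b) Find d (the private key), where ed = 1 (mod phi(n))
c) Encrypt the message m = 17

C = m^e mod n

Step 1: n = 11 * 13 = 143.
Step 2: phi(n) = (11-1)(13-1) = 10 * 12 = 120.
Step 3: Find d = 17^(-1) mod 120 = 113.
  Verify: 17 * 113 = 1921 = 1 (mod 120).
Step 4: C = 17^17 mod 143 = 140.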